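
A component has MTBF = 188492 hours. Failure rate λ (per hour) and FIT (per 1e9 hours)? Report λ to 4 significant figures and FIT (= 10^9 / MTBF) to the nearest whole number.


Formula: λ = 1 / MTBF; FIT = λ × 1e9 = 1e9 / MTBF
λ = 1 / 188492 ≈ 5.305e-06 failures/hour
FIT = 1e9 / 188492 ≈ 5305 failures per 1e9 hours (nearest whole number)

λ = 5.305e-06 /h, FIT = 5305


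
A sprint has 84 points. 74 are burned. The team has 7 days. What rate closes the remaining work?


Formula: Required rate = Remaining points / Days left
Remaining = 84 - 74 = 10 points
Required rate = 10 / 7 = 1.43 points/day

1.43 points/day


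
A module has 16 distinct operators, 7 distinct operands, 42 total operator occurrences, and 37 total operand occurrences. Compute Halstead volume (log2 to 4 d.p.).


Formula: V = N * log2(η), where N = N1 + N2 and η = η1 + η2
η = 16 + 7 = 23
N = 42 + 37 = 79
log2(23) ≈ 4.5236
V = 79 * 4.5236 = 357.36

357.36


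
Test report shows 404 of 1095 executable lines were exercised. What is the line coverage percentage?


Coverage = covered / total * 100
Coverage = 404 / 1095 * 100
Coverage = 36.89%

36.89%


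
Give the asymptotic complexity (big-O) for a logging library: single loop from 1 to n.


Reasoning: one pass through n items
Complexity: O(n)

O(n)


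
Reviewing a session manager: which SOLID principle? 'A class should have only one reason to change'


This describes the Single Responsibility Principle (SRP)

Single Responsibility Principle (SRP)


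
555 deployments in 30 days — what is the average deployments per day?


Formula: deployments per day = releases / days
= 555 / 30
= 18.5 deploys/day
(equivalently, 129.5 deploys/week)

18.5 deploys/day


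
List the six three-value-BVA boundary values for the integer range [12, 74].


Range: [12, 74]
Boundaries: just below min, min, min+1, max-1, max, just above max
Values: [11, 12, 13, 73, 74, 75]

[11, 12, 13, 73, 74, 75]


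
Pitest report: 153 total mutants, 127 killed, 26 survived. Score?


Mutation score = killed / total * 100
Mutation score = 127 / 153 * 100
Mutation score = 83.01%

83.01%


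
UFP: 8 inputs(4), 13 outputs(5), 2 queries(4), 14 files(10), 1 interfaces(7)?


UFP = EI*4 + EO*5 + EQ*4 + ILF*10 + EIF*7
UFP = 8*4 + 13*5 + 2*4 + 14*10 + 1*7
UFP = 32 + 65 + 8 + 140 + 7
UFP = 252

252


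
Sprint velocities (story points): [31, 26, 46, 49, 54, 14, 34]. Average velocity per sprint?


Formula: Avg velocity = Total points / Number of sprints
Points: [31, 26, 46, 49, 54, 14, 34]
Sum = 31 + 26 + 46 + 49 + 54 + 14 + 34 = 254
Avg velocity = 254 / 7 = 36.29 points/sprint

36.29 points/sprint


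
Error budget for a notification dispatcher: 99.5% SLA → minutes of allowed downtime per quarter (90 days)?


Formula: allowed downtime = period * (100 - SLA) / 100
Period (quarter (90 days)) = 129600 minutes
Unavailability fraction = (100 - 99.5) / 100
Allowed downtime = 129600 * (100 - 99.5) / 100
Allowed downtime = 648.0 minutes

648.0 minutes


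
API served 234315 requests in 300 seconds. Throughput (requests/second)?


Formula: throughput = requests / seconds
throughput = 234315 / 300
throughput = 781.05 requests/second

781.05 requests/second


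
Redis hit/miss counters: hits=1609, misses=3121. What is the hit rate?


Formula: hit rate = hits / (hits + misses) * 100
hit rate = 1609 / (1609 + 3121) * 100
hit rate = 1609 / 4730 * 100
hit rate = 34.02%

34.02%


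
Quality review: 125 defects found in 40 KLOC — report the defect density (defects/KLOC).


Defect density = defects / KLOC
Defect density = 125 / 40
Defect density = 3.125 defects/KLOC

3.125 defects/KLOC


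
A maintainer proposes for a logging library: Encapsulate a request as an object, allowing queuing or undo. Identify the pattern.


This matches the Command pattern

Command


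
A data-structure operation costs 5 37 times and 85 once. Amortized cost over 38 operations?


Formula: Amortized cost = Total cost / Operations
Total cost = (37 * 5) + (1 * 85)
Total cost = 185 + 85 = 270
Amortized = 270 / 38 = 7.1053

7.1053


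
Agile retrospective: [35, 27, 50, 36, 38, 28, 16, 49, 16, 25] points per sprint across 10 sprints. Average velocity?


Formula: Avg velocity = Total points / Number of sprints
Points: [35, 27, 50, 36, 38, 28, 16, 49, 16, 25]
Sum = 35 + 27 + 50 + 36 + 38 + 28 + 16 + 49 + 16 + 25 = 320
Avg velocity = 320 / 10 = 32.0 points/sprint

32.0 points/sprint


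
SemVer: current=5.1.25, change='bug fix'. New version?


Current: 5.1.25
Change category: 'bug fix' → patch bump
SemVer rule: patch bump → increment PATCH (MAJOR and MINOR unchanged)
New: 5.1.26

5.1.26


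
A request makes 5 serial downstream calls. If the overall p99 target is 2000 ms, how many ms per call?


Formula: per_stage = total_budget / stages
per_stage = 2000 / 5
per_stage = 400.0 ms

400.0 ms


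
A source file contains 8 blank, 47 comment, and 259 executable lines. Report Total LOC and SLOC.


Total LOC = blank + comment + code
Total LOC = 8 + 47 + 259 = 314
SLOC (source only) = code = 259

Total LOC: 314, SLOC: 259


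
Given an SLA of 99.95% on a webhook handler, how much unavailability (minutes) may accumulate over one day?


Formula: allowed downtime = period * (100 - SLA) / 100
Period (day) = 1440 minutes
Unavailability fraction = (100 - 99.95) / 100
Allowed downtime = 1440 * (100 - 99.95) / 100
Allowed downtime = 0.72 minutes

0.72 minutes


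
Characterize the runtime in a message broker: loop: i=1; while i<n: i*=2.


Reasoning: i doubles each step so iterations are log2(n)
Complexity: O(log n)

O(log n)


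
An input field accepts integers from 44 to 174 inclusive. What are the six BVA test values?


Range: [44, 174]
Boundaries: just below min, min, min+1, max-1, max, just above max
Values: [43, 44, 45, 173, 174, 175]

[43, 44, 45, 173, 174, 175]


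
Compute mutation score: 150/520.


Mutation score = killed / total * 100
Mutation score = 150 / 520 * 100
Mutation score = 28.85%

28.85%


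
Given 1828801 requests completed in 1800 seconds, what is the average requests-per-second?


Formula: throughput = requests / seconds
throughput = 1828801 / 1800
throughput = 1016.0 requests/second

1016.0 requests/second


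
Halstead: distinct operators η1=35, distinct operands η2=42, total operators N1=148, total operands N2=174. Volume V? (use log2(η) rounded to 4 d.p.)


Formula: V = N * log2(η), where N = N1 + N2 and η = η1 + η2
η = 35 + 42 = 77
N = 148 + 174 = 322
log2(77) ≈ 6.2668
V = 322 * 6.2668 = 2017.91

2017.91


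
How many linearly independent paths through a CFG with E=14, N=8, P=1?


Formula: V(G) = E - N + 2P
V(G) = 14 - 8 + 2*1
V(G) = 6 + 2
V(G) = 8

8


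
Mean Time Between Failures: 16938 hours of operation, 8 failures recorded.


Formula: MTBF = Total operating time / Number of failures
MTBF = 16938 / 8
MTBF = 2117.25 hours

2117.25 hours


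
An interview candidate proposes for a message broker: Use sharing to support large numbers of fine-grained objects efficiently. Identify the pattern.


This matches the Flyweight pattern

Flyweight


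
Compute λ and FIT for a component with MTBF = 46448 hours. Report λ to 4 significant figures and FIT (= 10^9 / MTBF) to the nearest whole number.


Formula: λ = 1 / MTBF; FIT = λ × 1e9 = 1e9 / MTBF
λ = 1 / 46448 ≈ 2.153e-05 failures/hour
FIT = 1e9 / 46448 ≈ 21529 failures per 1e9 hours (nearest whole number)

λ = 2.153e-05 /h, FIT = 21529


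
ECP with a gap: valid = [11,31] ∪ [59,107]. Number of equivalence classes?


Valid ranges: [11,31] and [59,107]
Class 1: x < 11 — invalid
Class 2: 11 ≤ x ≤ 31 — valid
Class 3: 31 < x < 59 — invalid (gap between ranges)
Class 4: 59 ≤ x ≤ 107 — valid
Class 5: x > 107 — invalid
Total equivalence classes: 5

5 equivalence classes


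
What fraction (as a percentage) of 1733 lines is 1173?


Coverage = covered / total * 100
Coverage = 1173 / 1733 * 100
Coverage = 67.69%

67.69%


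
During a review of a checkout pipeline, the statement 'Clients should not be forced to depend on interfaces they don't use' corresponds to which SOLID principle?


This describes the Interface Segregation Principle (ISP)

Interface Segregation Principle (ISP)


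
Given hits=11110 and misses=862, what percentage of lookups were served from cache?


Formula: hit rate = hits / (hits + misses) * 100
hit rate = 11110 / (11110 + 862) * 100
hit rate = 11110 / 11972 * 100
hit rate = 92.8%

92.8%


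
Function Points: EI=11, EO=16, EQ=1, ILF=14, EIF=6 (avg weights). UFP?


UFP = EI*4 + EO*5 + EQ*4 + ILF*10 + EIF*7
UFP = 11*4 + 16*5 + 1*4 + 14*10 + 6*7
UFP = 44 + 80 + 4 + 140 + 42
UFP = 310

310


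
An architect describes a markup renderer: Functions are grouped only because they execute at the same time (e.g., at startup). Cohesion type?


Reasoning: Related by timing only
Type: Temporal cohesion

Temporal cohesion


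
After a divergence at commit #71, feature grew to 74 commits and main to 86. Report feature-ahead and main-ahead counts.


Common ancestor: commit #71
feature commits after divergence: 74 - 71 = 3
main commits after divergence: 86 - 71 = 15
feature is 3 commits ahead of main
main is 15 commits ahead of feature

feature ahead: 3, main ahead: 15


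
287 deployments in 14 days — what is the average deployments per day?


Formula: deployments per day = releases / days
= 287 / 14
= 20.5 deploys/day
(equivalently, 143.5 deploys/week)

20.5 deploys/day


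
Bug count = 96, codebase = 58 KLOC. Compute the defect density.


Defect density = defects / KLOC
Defect density = 96 / 58
Defect density = 1.655 defects/KLOC

1.655 defects/KLOC


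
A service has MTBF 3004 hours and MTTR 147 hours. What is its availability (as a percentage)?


Availability = MTBF / (MTBF + MTTR)
Availability = 3004 / (3004 + 147)
Availability = 3004 / 3151
Availability = 95.3348%

95.3348%


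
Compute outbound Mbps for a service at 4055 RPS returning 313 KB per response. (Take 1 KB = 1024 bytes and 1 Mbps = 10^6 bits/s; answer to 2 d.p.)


Formula: Mbps = payload_bytes * RPS * 8 / 1e6
Payload per request = 313 KB = 313 * 1024 = 320512 bytes
Total bytes/sec = 320512 * 4055 = 1299676160
Total bits/sec = 1299676160 * 8 = 10397409280
Mbps = 10397409280 / 1e6 = 10397.41

10397.41 Mbps


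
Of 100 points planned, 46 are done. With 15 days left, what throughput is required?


Formula: Required rate = Remaining points / Days left
Remaining = 100 - 46 = 54 points
Required rate = 54 / 15 = 3.6 points/day

3.6 points/day


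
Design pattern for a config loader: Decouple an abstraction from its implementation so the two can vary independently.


This matches the Bridge pattern

Bridge


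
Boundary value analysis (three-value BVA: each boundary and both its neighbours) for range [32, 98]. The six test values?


Range: [32, 98]
Boundaries: just below min, min, min+1, max-1, max, just above max
Values: [31, 32, 33, 97, 98, 99]

[31, 32, 33, 97, 98, 99]


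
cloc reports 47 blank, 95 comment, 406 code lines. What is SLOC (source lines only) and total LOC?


Total LOC = blank + comment + code
Total LOC = 47 + 95 + 406 = 548
SLOC (source only) = code = 406

Total LOC: 548, SLOC: 406


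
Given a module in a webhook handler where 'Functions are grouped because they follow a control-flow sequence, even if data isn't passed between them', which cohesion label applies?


Reasoning: Grouped by order of execution within a routine, not by data flow
Type: Procedural cohesion

Procedural cohesion


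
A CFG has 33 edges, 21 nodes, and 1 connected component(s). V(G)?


Formula: V(G) = E - N + 2P
V(G) = 33 - 21 + 2*1
V(G) = 12 + 2
V(G) = 14

14


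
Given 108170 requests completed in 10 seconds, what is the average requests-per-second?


Formula: throughput = requests / seconds
throughput = 108170 / 10
throughput = 10817.0 requests/second

10817.0 requests/second


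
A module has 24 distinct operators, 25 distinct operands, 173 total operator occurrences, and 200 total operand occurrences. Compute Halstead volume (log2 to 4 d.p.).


Formula: V = N * log2(η), where N = N1 + N2 and η = η1 + η2
η = 24 + 25 = 49
N = 173 + 200 = 373
log2(49) ≈ 5.6147
V = 373 * 5.6147 = 2094.28

2094.28


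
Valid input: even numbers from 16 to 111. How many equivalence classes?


Constraint: even integers in [16, 111]
Class 1: x < 16 — out-of-range invalid
Class 2: x in [16,111] but odd — wrong type invalid
Class 3: x in [16,111] and even — valid
Class 4: x > 111 — out-of-range invalid
Total equivalence classes: 4

4 equivalence classes


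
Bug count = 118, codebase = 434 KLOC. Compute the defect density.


Defect density = defects / KLOC
Defect density = 118 / 434
Defect density = 0.272 defects/KLOC

0.272 defects/KLOC


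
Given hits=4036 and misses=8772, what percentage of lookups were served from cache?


Formula: hit rate = hits / (hits + misses) * 100
hit rate = 4036 / (4036 + 8772) * 100
hit rate = 4036 / 12808 * 100
hit rate = 31.51%

31.51%


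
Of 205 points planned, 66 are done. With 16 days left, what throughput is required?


Formula: Required rate = Remaining points / Days left
Remaining = 205 - 66 = 139 points
Required rate = 139 / 16 = 8.69 points/day

8.69 points/day


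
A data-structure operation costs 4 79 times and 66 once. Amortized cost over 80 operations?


Formula: Amortized cost = Total cost / Operations
Total cost = (79 * 4) + (1 * 66)
Total cost = 316 + 66 = 382
Amortized = 382 / 80 = 4.775

4.775


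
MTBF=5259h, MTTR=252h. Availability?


Availability = MTBF / (MTBF + MTTR)
Availability = 5259 / (5259 + 252)
Availability = 5259 / 5511
Availability = 95.4273%

95.4273%


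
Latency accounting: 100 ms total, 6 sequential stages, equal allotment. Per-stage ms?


Formula: per_stage = total_budget / stages
per_stage = 100 / 6
per_stage = 16.67 ms

16.67 ms


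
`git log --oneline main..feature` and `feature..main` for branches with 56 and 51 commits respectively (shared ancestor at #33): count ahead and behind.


Common ancestor: commit #33
feature commits after divergence: 56 - 33 = 23
main commits after divergence: 51 - 33 = 18
feature is 23 commits ahead of main
main is 18 commits ahead of feature

feature ahead: 23, main ahead: 18


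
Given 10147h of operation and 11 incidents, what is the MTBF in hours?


Formula: MTBF = Total operating time / Number of failures
MTBF = 10147 / 11
MTBF = 922.45 hours

922.45 hours


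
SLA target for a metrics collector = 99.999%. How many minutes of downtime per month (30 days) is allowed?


Formula: allowed downtime = period * (100 - SLA) / 100
Period (month (30 days)) = 43200 minutes
Unavailability fraction = (100 - 99.999) / 100
Allowed downtime = 43200 * (100 - 99.999) / 100
Allowed downtime = 0.432 minutes

0.432 minutes


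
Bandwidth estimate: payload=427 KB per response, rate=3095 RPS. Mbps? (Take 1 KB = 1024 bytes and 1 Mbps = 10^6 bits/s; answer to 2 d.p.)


Formula: Mbps = payload_bytes * RPS * 8 / 1e6
Payload per request = 427 KB = 427 * 1024 = 437248 bytes
Total bytes/sec = 437248 * 3095 = 1353282560
Total bits/sec = 1353282560 * 8 = 10826260480
Mbps = 10826260480 / 1e6 = 10826.26

10826.26 Mbps


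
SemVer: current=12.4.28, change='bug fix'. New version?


Current: 12.4.28
Change category: 'bug fix' → patch bump
SemVer rule: patch bump → increment PATCH (MAJOR and MINOR unchanged)
New: 12.4.29

12.4.29


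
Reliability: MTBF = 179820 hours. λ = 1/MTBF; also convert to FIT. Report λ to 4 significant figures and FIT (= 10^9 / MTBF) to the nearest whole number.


Formula: λ = 1 / MTBF; FIT = λ × 1e9 = 1e9 / MTBF
λ = 1 / 179820 ≈ 5.561e-06 failures/hour
FIT = 1e9 / 179820 ≈ 5561 failures per 1e9 hours (nearest whole number)

λ = 5.561e-06 /h, FIT = 5561


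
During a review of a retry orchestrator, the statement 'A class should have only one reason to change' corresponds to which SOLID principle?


This describes the Single Responsibility Principle (SRP)

Single Responsibility Principle (SRP)


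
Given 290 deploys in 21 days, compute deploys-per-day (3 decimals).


Formula: deployments per day = releases / days
= 290 / 21
= 13.81 deploys/day
(equivalently, 96.67 deploys/week)

13.81 deploys/day


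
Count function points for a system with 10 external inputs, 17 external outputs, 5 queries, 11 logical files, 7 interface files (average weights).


UFP = EI*4 + EO*5 + EQ*4 + ILF*10 + EIF*7
UFP = 10*4 + 17*5 + 5*4 + 11*10 + 7*7
UFP = 40 + 85 + 20 + 110 + 49
UFP = 304

304


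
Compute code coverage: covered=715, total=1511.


Coverage = covered / total * 100
Coverage = 715 / 1511 * 100
Coverage = 47.32%

47.32%


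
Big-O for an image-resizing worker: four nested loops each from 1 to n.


Reasoning: four levels of nesting
Complexity: O(n^4)

O(n^4)


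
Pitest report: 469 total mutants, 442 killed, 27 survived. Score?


Mutation score = killed / total * 100
Mutation score = 442 / 469 * 100
Mutation score = 94.24%

94.24%


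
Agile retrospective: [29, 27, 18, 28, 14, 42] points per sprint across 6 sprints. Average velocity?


Formula: Avg velocity = Total points / Number of sprints
Points: [29, 27, 18, 28, 14, 42]
Sum = 29 + 27 + 18 + 28 + 14 + 42 = 158
Avg velocity = 158 / 6 = 26.33 points/sprint

26.33 points/sprint


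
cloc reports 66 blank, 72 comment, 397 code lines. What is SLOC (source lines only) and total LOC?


Total LOC = blank + comment + code
Total LOC = 66 + 72 + 397 = 535
SLOC (source only) = code = 397

Total LOC: 535, SLOC: 397


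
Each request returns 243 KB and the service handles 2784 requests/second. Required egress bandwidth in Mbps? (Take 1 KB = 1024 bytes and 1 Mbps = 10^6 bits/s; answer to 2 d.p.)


Formula: Mbps = payload_bytes * RPS * 8 / 1e6
Payload per request = 243 KB = 243 * 1024 = 248832 bytes
Total bytes/sec = 248832 * 2784 = 692748288
Total bits/sec = 692748288 * 8 = 5541986304
Mbps = 5541986304 / 1e6 = 5541.99

5541.99 Mbps


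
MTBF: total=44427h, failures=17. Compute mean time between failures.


Formula: MTBF = Total operating time / Number of failures
MTBF = 44427 / 17
MTBF = 2613.35 hours

2613.35 hours


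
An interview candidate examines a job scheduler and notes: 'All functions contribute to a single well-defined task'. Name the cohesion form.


Reasoning: Best: single purpose
Type: Functional cohesion

Functional cohesion


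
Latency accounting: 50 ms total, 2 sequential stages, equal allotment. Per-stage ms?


Formula: per_stage = total_budget / stages
per_stage = 50 / 2
per_stage = 25.0 ms

25.0 ms


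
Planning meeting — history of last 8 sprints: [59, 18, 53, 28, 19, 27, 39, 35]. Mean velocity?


Formula: Avg velocity = Total points / Number of sprints
Points: [59, 18, 53, 28, 19, 27, 39, 35]
Sum = 59 + 18 + 53 + 28 + 19 + 27 + 39 + 35 = 278
Avg velocity = 278 / 8 = 34.75 points/sprint

34.75 points/sprint


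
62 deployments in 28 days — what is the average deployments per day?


Formula: deployments per day = releases / days
= 62 / 28
= 2.214 deploys/day
(equivalently, 15.5 deploys/week)

2.214 deploys/day


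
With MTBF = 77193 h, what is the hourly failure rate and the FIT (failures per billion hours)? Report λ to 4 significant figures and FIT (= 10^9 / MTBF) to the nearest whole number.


Formula: λ = 1 / MTBF; FIT = λ × 1e9 = 1e9 / MTBF
λ = 1 / 77193 ≈ 1.295e-05 failures/hour
FIT = 1e9 / 77193 ≈ 12955 failures per 1e9 hours (nearest whole number)

λ = 1.295e-05 /h, FIT = 12955


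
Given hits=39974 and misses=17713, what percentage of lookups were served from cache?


Formula: hit rate = hits / (hits + misses) * 100
hit rate = 39974 / (39974 + 17713) * 100
hit rate = 39974 / 57687 * 100
hit rate = 69.29%

69.29%


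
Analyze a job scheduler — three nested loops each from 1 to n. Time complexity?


Reasoning: three levels of nesting over n
Complexity: O(n^3)

O(n^3)


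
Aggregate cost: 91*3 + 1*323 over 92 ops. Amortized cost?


Formula: Amortized cost = Total cost / Operations
Total cost = (91 * 3) + (1 * 323)
Total cost = 273 + 323 = 596
Amortized = 596 / 92 = 6.4783

6.4783


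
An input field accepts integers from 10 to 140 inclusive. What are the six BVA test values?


Range: [10, 140]
Boundaries: just below min, min, min+1, max-1, max, just above max
Values: [9, 10, 11, 139, 140, 141]

[9, 10, 11, 139, 140, 141]


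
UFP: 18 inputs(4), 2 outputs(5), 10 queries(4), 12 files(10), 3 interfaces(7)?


UFP = EI*4 + EO*5 + EQ*4 + ILF*10 + EIF*7
UFP = 18*4 + 2*5 + 10*4 + 12*10 + 3*7
UFP = 72 + 10 + 40 + 120 + 21
UFP = 263

263


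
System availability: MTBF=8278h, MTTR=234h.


Availability = MTBF / (MTBF + MTTR)
Availability = 8278 / (8278 + 234)
Availability = 8278 / 8512
Availability = 97.2509%

97.2509%


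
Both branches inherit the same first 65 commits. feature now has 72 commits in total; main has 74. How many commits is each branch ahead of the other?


Common ancestor: commit #65
feature commits after divergence: 72 - 65 = 7
main commits after divergence: 74 - 65 = 9
feature is 7 commits ahead of main
main is 9 commits ahead of feature

feature ahead: 7, main ahead: 9


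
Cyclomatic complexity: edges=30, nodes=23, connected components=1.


Formula: V(G) = E - N + 2P
V(G) = 30 - 23 + 2*1
V(G) = 7 + 2
V(G) = 9

9


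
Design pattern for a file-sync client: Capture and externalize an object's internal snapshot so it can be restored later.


This matches the Memento pattern

Memento


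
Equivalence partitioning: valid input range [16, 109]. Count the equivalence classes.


Valid range: [16, 109]
Class 1: x < 16 — invalid
Class 2: 16 ≤ x ≤ 109 — valid
Class 3: x > 109 — invalid
Total equivalence classes: 3

3 equivalence classes


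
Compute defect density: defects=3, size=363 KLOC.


Defect density = defects / KLOC
Defect density = 3 / 363
Defect density = 0.008 defects/KLOC

0.008 defects/KLOC


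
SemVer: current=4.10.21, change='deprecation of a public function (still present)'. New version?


Current: 4.10.21
Change category: 'deprecation of a public function (still present)' → minor bump
SemVer rule: minor bump → increment MINOR, reset PATCH to 0 (MAJOR unchanged)
New: 4.11.0

4.11.0


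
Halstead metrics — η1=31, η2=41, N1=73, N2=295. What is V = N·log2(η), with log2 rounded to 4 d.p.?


Formula: V = N * log2(η), where N = N1 + N2 and η = η1 + η2
η = 31 + 41 = 72
N = 73 + 295 = 368
log2(72) ≈ 6.1699
V = 368 * 6.1699 = 2270.52

2270.52


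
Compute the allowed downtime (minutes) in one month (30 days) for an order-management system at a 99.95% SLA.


Formula: allowed downtime = period * (100 - SLA) / 100
Period (month (30 days)) = 43200 minutes
Unavailability fraction = (100 - 99.95) / 100
Allowed downtime = 43200 * (100 - 99.95) / 100
Allowed downtime = 21.6 minutes

21.6 minutes


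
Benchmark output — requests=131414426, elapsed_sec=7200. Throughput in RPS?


Formula: throughput = requests / seconds
throughput = 131414426 / 7200
throughput = 18252.0 requests/second

18252.0 requests/second


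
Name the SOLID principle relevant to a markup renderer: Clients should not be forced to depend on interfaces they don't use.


This describes the Interface Segregation Principle (ISP)

Interface Segregation Principle (ISP)


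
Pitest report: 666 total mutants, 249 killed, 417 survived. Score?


Mutation score = killed / total * 100
Mutation score = 249 / 666 * 100
Mutation score = 37.39%

37.39%


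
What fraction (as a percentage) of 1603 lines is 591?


Coverage = covered / total * 100
Coverage = 591 / 1603 * 100
Coverage = 36.87%

36.87%


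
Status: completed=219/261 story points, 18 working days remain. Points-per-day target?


Formula: Required rate = Remaining points / Days left
Remaining = 261 - 219 = 42 points
Required rate = 42 / 18 = 2.33 points/day

2.33 points/day


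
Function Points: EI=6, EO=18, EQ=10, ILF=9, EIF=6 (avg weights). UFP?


UFP = EI*4 + EO*5 + EQ*4 + ILF*10 + EIF*7
UFP = 6*4 + 18*5 + 10*4 + 9*10 + 6*7
UFP = 24 + 90 + 40 + 90 + 42
UFP = 286

286


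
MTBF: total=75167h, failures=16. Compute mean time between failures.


Formula: MTBF = Total operating time / Number of failures
MTBF = 75167 / 16
MTBF = 4697.94 hours

4697.94 hours


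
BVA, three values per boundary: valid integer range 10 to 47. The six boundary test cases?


Range: [10, 47]
Boundaries: just below min, min, min+1, max-1, max, just above max
Values: [9, 10, 11, 46, 47, 48]

[9, 10, 11, 46, 47, 48]


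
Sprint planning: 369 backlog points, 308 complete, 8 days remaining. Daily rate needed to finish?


Formula: Required rate = Remaining points / Days left
Remaining = 369 - 308 = 61 points
Required rate = 61 / 8 = 7.63 points/day

7.63 points/day


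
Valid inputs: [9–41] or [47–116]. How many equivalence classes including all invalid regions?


Valid ranges: [9,41] and [47,116]
Class 1: x < 9 — invalid
Class 2: 9 ≤ x ≤ 41 — valid
Class 3: 41 < x < 47 — invalid (gap between ranges)
Class 4: 47 ≤ x ≤ 116 — valid
Class 5: x > 116 — invalid
Total equivalence classes: 5

5 equivalence classes


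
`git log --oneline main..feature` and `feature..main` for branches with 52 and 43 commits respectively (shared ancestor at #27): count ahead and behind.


Common ancestor: commit #27
feature commits after divergence: 52 - 27 = 25
main commits after divergence: 43 - 27 = 16
feature is 25 commits ahead of main
main is 16 commits ahead of feature

feature ahead: 25, main ahead: 16


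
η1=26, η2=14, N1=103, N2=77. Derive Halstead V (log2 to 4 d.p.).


Formula: V = N * log2(η), where N = N1 + N2 and η = η1 + η2
η = 26 + 14 = 40
N = 103 + 77 = 180
log2(40) ≈ 5.3219
V = 180 * 5.3219 = 957.94

957.94


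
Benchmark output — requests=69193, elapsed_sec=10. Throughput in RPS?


Formula: throughput = requests / seconds
throughput = 69193 / 10
throughput = 6919.3 requests/second

6919.3 requests/second


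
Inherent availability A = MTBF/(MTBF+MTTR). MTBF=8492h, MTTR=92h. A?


Availability = MTBF / (MTBF + MTTR)
Availability = 8492 / (8492 + 92)
Availability = 8492 / 8584
Availability = 98.9282%

98.9282%


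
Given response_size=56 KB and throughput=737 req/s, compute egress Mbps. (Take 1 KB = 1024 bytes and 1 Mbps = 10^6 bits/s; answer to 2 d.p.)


Formula: Mbps = payload_bytes * RPS * 8 / 1e6
Payload per request = 56 KB = 56 * 1024 = 57344 bytes
Total bytes/sec = 57344 * 737 = 42262528
Total bits/sec = 42262528 * 8 = 338100224
Mbps = 338100224 / 1e6 = 338.1

338.1 Mbps


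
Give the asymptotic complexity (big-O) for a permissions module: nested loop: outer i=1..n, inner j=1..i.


Reasoning: triangle: n(n+1)/2 ~ n^2/2
Complexity: O(n^2)

O(n^2)


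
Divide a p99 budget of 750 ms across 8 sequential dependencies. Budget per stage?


Formula: per_stage = total_budget / stages
per_stage = 750 / 8
per_stage = 93.75 ms

93.75 ms


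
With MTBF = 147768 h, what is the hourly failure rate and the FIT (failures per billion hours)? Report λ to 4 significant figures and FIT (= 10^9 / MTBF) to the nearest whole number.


Formula: λ = 1 / MTBF; FIT = λ × 1e9 = 1e9 / MTBF
λ = 1 / 147768 ≈ 6.767e-06 failures/hour
FIT = 1e9 / 147768 ≈ 6767 failures per 1e9 hours (nearest whole number)

λ = 6.767e-06 /h, FIT = 6767


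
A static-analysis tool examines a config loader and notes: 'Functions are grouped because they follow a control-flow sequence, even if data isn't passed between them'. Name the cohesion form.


Reasoning: Grouped by order of execution within a routine, not by data flow
Type: Procedural cohesion

Procedural cohesion


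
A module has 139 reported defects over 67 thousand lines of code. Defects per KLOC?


Defect density = defects / KLOC
Defect density = 139 / 67
Defect density = 2.075 defects/KLOC

2.075 defects/KLOC


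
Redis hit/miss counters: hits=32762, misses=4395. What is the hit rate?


Formula: hit rate = hits / (hits + misses) * 100
hit rate = 32762 / (32762 + 4395) * 100
hit rate = 32762 / 37157 * 100
hit rate = 88.17%

88.17%


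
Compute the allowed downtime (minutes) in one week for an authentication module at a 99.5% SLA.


Formula: allowed downtime = period * (100 - SLA) / 100
Period (week) = 10080 minutes
Unavailability fraction = (100 - 99.5) / 100
Allowed downtime = 10080 * (100 - 99.5) / 100
Allowed downtime = 50.4 minutes

50.4 minutes


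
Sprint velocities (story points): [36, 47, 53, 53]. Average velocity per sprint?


Formula: Avg velocity = Total points / Number of sprints
Points: [36, 47, 53, 53]
Sum = 36 + 47 + 53 + 53 = 189
Avg velocity = 189 / 4 = 47.25 points/sprint

47.25 points/sprint


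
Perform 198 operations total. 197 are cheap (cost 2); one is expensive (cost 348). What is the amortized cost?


Formula: Amortized cost = Total cost / Operations
Total cost = (197 * 2) + (1 * 348)
Total cost = 394 + 348 = 742
Amortized = 742 / 198 = 3.7475

3.7475


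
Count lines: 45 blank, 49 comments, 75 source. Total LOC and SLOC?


Total LOC = blank + comment + code
Total LOC = 45 + 49 + 75 = 169
SLOC (source only) = code = 75

Total LOC: 169, SLOC: 75


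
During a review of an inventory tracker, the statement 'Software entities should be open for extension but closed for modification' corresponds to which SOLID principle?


This describes the Open/Closed Principle (OCP)

Open/Closed Principle (OCP)


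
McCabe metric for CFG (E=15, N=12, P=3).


Formula: V(G) = E - N + 2P
V(G) = 15 - 12 + 2*3
V(G) = 3 + 6
V(G) = 9

9


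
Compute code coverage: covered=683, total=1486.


Coverage = covered / total * 100
Coverage = 683 / 1486 * 100
Coverage = 45.96%

45.96%


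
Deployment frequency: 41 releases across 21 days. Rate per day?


Formula: deployments per day = releases / days
= 41 / 21
= 1.952 deploys/day
(equivalently, 13.67 deploys/week)

1.952 deploys/day


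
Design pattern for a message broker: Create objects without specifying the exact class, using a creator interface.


This matches the Factory Method pattern

Factory Method


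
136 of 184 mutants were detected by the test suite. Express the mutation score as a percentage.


Mutation score = killed / total * 100
Mutation score = 136 / 184 * 100
Mutation score = 73.91%

73.91%


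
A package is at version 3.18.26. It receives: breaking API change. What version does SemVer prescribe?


Current: 3.18.26
Change category: 'breaking API change' → major bump
SemVer rule: major bump → increment MAJOR, reset MINOR and PATCH to 0
New: 4.0.0

4.0.0


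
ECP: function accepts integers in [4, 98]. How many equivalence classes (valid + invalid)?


Valid range: [4, 98]
Class 1: x < 4 — invalid
Class 2: 4 ≤ x ≤ 98 — valid
Class 3: x > 98 — invalid
Total equivalence classes: 3

3 equivalence classes


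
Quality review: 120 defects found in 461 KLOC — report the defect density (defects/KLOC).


Defect density = defects / KLOC
Defect density = 120 / 461
Defect density = 0.26 defects/KLOC

0.26 defects/KLOC


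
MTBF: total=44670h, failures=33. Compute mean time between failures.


Formula: MTBF = Total operating time / Number of failures
MTBF = 44670 / 33
MTBF = 1353.64 hours

1353.64 hours


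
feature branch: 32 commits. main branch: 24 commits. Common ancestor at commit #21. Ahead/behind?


Common ancestor: commit #21
feature commits after divergence: 32 - 21 = 11
main commits after divergence: 24 - 21 = 3
feature is 11 commits ahead of main
main is 3 commits ahead of feature

feature ahead: 11, main ahead: 3


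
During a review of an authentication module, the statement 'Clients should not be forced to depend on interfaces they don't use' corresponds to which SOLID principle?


This describes the Interface Segregation Principle (ISP)

Interface Segregation Principle (ISP)


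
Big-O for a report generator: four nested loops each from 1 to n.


Reasoning: four levels of nesting
Complexity: O(n^4)

O(n^4)


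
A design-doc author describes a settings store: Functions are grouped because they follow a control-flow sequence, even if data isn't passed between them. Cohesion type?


Reasoning: Grouped by order of execution within a routine, not by data flow
Type: Procedural cohesion

Procedural cohesion


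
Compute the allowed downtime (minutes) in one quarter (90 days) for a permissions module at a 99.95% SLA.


Formula: allowed downtime = period * (100 - SLA) / 100
Period (quarter (90 days)) = 129600 minutes
Unavailability fraction = (100 - 99.95) / 100
Allowed downtime = 129600 * (100 - 99.95) / 100
Allowed downtime = 64.8 minutes

64.8 minutes


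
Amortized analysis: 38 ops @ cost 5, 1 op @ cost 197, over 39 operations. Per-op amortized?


Formula: Amortized cost = Total cost / Operations
Total cost = (38 * 5) + (1 * 197)
Total cost = 190 + 197 = 387
Amortized = 387 / 39 = 9.9231

9.9231


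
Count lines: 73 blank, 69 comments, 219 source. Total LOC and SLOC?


Total LOC = blank + comment + code
Total LOC = 73 + 69 + 219 = 361
SLOC (source only) = code = 219

Total LOC: 361, SLOC: 219


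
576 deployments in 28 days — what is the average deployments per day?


Formula: deployments per day = releases / days
= 576 / 28
= 20.571 deploys/day
(equivalently, 144.0 deploys/week)

20.571 deploys/day


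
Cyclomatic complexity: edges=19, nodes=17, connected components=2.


Formula: V(G) = E - N + 2P
V(G) = 19 - 17 + 2*2
V(G) = 2 + 4
V(G) = 6

6


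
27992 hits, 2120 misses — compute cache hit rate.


Formula: hit rate = hits / (hits + misses) * 100
hit rate = 27992 / (27992 + 2120) * 100
hit rate = 27992 / 30112 * 100
hit rate = 92.96%

92.96%


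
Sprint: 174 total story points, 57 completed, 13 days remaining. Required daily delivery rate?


Formula: Required rate = Remaining points / Days left
Remaining = 174 - 57 = 117 points
Required rate = 117 / 13 = 9.0 points/day

9.0 points/day


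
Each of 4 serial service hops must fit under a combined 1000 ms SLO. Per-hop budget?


Formula: per_stage = total_budget / stages
per_stage = 1000 / 4
per_stage = 250.0 ms

250.0 ms


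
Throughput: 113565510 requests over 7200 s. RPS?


Formula: throughput = requests / seconds
throughput = 113565510 / 7200
throughput = 15772.99 requests/second

15772.99 requests/second


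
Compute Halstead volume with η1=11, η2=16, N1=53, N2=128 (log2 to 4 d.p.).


Formula: V = N * log2(η), where N = N1 + N2 and η = η1 + η2
η = 11 + 16 = 27
N = 53 + 128 = 181
log2(27) ≈ 4.7549
V = 181 * 4.7549 = 860.64

860.64


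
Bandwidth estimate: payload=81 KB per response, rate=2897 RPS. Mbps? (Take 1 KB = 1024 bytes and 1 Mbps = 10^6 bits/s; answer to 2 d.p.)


Formula: Mbps = payload_bytes * RPS * 8 / 1e6
Payload per request = 81 KB = 81 * 1024 = 82944 bytes
Total bytes/sec = 82944 * 2897 = 240288768
Total bits/sec = 240288768 * 8 = 1922310144
Mbps = 1922310144 / 1e6 = 1922.31

1922.31 Mbps


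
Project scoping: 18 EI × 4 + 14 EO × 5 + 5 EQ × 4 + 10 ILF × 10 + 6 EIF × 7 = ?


UFP = EI*4 + EO*5 + EQ*4 + ILF*10 + EIF*7
UFP = 18*4 + 14*5 + 5*4 + 10*10 + 6*7
UFP = 72 + 70 + 20 + 100 + 42
UFP = 304

304


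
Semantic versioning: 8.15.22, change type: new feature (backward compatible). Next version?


Current: 8.15.22
Change category: 'new feature (backward compatible)' → minor bump
SemVer rule: minor bump → increment MINOR, reset PATCH to 0 (MAJOR unchanged)
New: 8.16.0

8.16.0


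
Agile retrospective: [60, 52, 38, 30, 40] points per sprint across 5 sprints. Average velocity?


Formula: Avg velocity = Total points / Number of sprints
Points: [60, 52, 38, 30, 40]
Sum = 60 + 52 + 38 + 30 + 40 = 220
Avg velocity = 220 / 5 = 44.0 points/sprint

44.0 points/sprint


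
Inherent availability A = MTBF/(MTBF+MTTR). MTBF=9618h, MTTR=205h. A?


Availability = MTBF / (MTBF + MTTR)
Availability = 9618 / (9618 + 205)
Availability = 9618 / 9823
Availability = 97.9131%

97.9131%


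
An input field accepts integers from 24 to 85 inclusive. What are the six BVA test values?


Range: [24, 85]
Boundaries: just below min, min, min+1, max-1, max, just above max
Values: [23, 24, 25, 84, 85, 86]

[23, 24, 25, 84, 85, 86]


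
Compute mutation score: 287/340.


Mutation score = killed / total * 100
Mutation score = 287 / 340 * 100
Mutation score = 84.41%

84.41%


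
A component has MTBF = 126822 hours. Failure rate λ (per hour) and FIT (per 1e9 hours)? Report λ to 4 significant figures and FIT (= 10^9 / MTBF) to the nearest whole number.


Formula: λ = 1 / MTBF; FIT = λ × 1e9 = 1e9 / MTBF
λ = 1 / 126822 ≈ 7.885e-06 failures/hour
FIT = 1e9 / 126822 ≈ 7885 failures per 1e9 hours (nearest whole number)

λ = 7.885e-06 /h, FIT = 7885


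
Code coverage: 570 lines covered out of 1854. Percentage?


Coverage = covered / total * 100
Coverage = 570 / 1854 * 100
Coverage = 30.74%

30.74%


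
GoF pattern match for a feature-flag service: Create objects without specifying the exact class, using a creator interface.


This matches the Factory Method pattern

Factory Method


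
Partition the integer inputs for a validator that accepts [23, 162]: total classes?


Valid range: [23, 162]
Class 1: x < 23 — invalid
Class 2: 23 ≤ x ≤ 162 — valid
Class 3: x > 162 — invalid
Total equivalence classes: 3

3 equivalence classes


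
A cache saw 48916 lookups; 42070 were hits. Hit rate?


Formula: hit rate = hits / (hits + misses) * 100
hit rate = 42070 / (42070 + 6846) * 100
hit rate = 42070 / 48916 * 100
hit rate = 86.0%

86.0%


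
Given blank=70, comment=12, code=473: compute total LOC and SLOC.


Total LOC = blank + comment + code
Total LOC = 70 + 12 + 473 = 555
SLOC (source only) = code = 473

Total LOC: 555, SLOC: 473


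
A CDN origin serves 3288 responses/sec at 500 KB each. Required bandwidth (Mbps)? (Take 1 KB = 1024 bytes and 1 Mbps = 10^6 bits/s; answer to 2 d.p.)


Formula: Mbps = payload_bytes * RPS * 8 / 1e6
Payload per request = 500 KB = 500 * 1024 = 512000 bytes
Total bytes/sec = 512000 * 3288 = 1683456000
Total bits/sec = 1683456000 * 8 = 13467648000
Mbps = 13467648000 / 1e6 = 13467.65

13467.65 Mbps


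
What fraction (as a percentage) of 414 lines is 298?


Coverage = covered / total * 100
Coverage = 298 / 414 * 100
Coverage = 71.98%

71.98%


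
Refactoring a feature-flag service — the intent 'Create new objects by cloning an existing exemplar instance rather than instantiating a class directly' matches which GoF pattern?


This matches the Prototype pattern

Prototype


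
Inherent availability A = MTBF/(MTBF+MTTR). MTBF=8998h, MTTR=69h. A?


Availability = MTBF / (MTBF + MTTR)
Availability = 8998 / (8998 + 69)
Availability = 8998 / 9067
Availability = 99.239%

99.239%


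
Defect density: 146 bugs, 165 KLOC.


Defect density = defects / KLOC
Defect density = 146 / 165
Defect density = 0.885 defects/KLOC

0.885 defects/KLOC


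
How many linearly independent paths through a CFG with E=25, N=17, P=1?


Formula: V(G) = E - N + 2P
V(G) = 25 - 17 + 2*1
V(G) = 8 + 2
V(G) = 10

10


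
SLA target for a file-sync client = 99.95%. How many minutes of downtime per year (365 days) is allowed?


Formula: allowed downtime = period * (100 - SLA) / 100
Period (year (365 days)) = 525600 minutes
Unavailability fraction = (100 - 99.95) / 100
Allowed downtime = 525600 * (100 - 99.95) / 100
Allowed downtime = 262.8 minutes

262.8 minutes
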